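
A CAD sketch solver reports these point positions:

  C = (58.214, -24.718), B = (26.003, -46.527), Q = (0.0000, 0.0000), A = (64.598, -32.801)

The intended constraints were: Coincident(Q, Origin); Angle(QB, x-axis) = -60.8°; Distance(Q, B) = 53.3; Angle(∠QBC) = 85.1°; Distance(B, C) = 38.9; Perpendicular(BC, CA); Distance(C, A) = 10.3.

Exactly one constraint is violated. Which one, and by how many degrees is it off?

Perpendicular(BC, CA) — off by 4.20°.

Q = (0.00, 0.00) ✓; QB at -60.80° ✓; |QB| = 53.30 ✓; ∠QBC = 85.10° ✓; |BC| = 38.90 ✓; ∠(BC, CA) = 85.80° ✗; |CA| = 10.30 ✓.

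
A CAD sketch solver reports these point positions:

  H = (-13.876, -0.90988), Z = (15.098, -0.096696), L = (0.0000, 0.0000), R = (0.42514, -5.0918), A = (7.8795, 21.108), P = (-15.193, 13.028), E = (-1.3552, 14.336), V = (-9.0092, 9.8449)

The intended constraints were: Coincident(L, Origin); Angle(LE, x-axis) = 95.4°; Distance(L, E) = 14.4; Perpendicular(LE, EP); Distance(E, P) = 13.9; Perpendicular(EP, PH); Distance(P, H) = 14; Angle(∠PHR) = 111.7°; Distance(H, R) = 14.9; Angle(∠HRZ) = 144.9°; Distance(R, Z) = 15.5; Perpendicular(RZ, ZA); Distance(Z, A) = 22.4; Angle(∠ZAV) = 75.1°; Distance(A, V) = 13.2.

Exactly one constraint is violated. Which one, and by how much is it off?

Distance(A, V) = 13.2 — off by 7.10.

L = (0.00, 0.00) ✓; LE at 95.40° ✓; |LE| = 14.40 ✓; ∠(LE, EP) = 90.00° ✓; |EP| = 13.90 ✓; ∠(EP, PH) = 90.00° ✓; |PH| = 14.00 ✓; ∠PHR = 111.7° ✓; |HR| = 14.90 ✓; ∠HRZ = 144.9° ✓; |RZ| = 15.50 ✓; ∠(RZ, ZA) = 90.00° ✓; |ZA| = 22.40 ✓; ∠ZAV = 75.10° ✓; |AV| = 20.30 ✗.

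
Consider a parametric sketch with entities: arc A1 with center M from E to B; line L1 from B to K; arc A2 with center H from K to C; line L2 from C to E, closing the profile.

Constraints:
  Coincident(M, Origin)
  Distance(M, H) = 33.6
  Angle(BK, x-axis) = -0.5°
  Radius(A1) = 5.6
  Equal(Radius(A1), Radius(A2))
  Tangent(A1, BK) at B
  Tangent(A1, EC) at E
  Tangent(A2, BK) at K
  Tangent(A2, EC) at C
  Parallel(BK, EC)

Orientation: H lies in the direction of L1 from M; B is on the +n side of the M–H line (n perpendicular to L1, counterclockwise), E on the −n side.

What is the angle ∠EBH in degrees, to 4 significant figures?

80.54°

The slot axis is L1's direction at -0.5°, so u = (cos -0.5°, sin -0.5°) = (1.000, -0.008727) and n = (−sin -0.5°, cos -0.5°) = (0.008727, 1.000). M is at the origin and H lies 33.6 along u from M, so H = 33.6·u = (33.60, -0.2932). Tangency of A1 to both parallel lines with radius 5.6 puts B and E at M ± 5.6·n: B = (0.04887, 5.600), E = (-0.04887, -5.600). Then cos ∠EBH = BE·BH / (|BE||BH|), giving 80.54°.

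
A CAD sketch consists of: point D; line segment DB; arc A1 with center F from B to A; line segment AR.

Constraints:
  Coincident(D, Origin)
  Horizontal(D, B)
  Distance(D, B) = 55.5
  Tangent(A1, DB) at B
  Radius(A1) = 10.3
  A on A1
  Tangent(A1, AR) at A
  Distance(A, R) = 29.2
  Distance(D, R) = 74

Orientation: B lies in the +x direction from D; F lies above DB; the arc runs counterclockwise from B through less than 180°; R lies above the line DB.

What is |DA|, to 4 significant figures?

66.74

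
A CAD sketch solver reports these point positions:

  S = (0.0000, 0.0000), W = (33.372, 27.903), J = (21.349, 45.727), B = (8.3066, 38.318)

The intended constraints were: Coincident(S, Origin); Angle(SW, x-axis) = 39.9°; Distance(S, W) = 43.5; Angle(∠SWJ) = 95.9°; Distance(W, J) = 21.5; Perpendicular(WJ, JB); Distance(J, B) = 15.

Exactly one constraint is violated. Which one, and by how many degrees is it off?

Perpendicular(WJ, JB) — off by 4.40°.

S = (0.00, 0.00) ✓; SW at 39.90° ✓; |SW| = 43.50 ✓; ∠SWJ = 95.90° ✓; |WJ| = 21.50 ✓; ∠(WJ, JB) = 85.60° ✗; |JB| = 15.00 ✓.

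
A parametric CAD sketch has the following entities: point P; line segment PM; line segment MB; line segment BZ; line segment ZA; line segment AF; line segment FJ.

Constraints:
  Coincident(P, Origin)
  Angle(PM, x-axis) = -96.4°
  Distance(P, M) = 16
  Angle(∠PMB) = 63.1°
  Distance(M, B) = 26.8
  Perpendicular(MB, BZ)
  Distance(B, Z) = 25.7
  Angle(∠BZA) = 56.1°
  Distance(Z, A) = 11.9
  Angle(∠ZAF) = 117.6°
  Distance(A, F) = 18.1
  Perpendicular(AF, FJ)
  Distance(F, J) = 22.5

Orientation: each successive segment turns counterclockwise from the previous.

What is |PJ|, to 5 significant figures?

35.685

P is at the origin; PM runs at -96.4° with length 16.0, so M = (-1.7835, -15.900). ∠PMB = 63.1° gives MB at 20.500° from the x-axis; with |MB| = 26.8, B = (23.319, -6.5147). MB ⟂ BZ, so BZ runs at 110.50°; with |BZ| = 25.7, Z = (14.319, 17.558). ∠BZA = 56.1° gives ZA at -125.60° from the x-axis; with |ZA| = 11.9, A = (7.3917, 7.8818). ∠ZAF = 117.6° gives AF at -63.200° from the x-axis; with |AF| = 18.1, F = (15.553, -8.2740). The perpendicularity gives FJ at right angles to AF, so FJ runs at 26.800°; with |FJ| = 22.5, J = (35.636, 1.8708). Then |PJ| = |J − P| = 35.685.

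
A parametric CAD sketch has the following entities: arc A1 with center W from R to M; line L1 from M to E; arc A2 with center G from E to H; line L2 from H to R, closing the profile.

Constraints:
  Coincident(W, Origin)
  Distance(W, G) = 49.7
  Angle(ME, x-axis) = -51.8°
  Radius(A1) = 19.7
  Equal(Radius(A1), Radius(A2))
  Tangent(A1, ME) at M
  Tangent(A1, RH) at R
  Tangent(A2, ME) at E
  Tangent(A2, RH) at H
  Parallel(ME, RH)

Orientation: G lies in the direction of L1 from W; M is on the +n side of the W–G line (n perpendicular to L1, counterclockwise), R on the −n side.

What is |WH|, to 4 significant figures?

53.46

Tangency of A1 to both parallel lines with radius 19.7 puts M and R at W ± 19.7·n: M = (15.48, 12.18), R = (-15.48, -12.18). Equal radii place E and H the same way about G: E = G + 19.7·n = (46.22, -26.87), H = G − 19.7·n = (15.25, -51.24). Then |WH| = |H − W| = 53.46.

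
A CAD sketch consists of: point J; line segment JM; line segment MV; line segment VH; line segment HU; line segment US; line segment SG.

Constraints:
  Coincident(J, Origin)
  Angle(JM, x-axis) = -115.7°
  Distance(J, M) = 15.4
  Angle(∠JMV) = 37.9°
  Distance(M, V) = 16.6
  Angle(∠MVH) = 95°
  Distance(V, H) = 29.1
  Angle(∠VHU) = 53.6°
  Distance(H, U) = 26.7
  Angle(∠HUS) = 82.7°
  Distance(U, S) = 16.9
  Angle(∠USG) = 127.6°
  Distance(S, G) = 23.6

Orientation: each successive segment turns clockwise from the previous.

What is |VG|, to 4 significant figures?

14.10

∠HUS = 82.7° gives US at 153.5° from the x-axis; with |US| = 16.9, S = (-6.293, -6.720). ∠USG = 127.6° gives SG at 101.1° from the x-axis; with |SG| = 23.6, G = (-10.84, 16.44). Then |VG| = |G − V| = 14.10.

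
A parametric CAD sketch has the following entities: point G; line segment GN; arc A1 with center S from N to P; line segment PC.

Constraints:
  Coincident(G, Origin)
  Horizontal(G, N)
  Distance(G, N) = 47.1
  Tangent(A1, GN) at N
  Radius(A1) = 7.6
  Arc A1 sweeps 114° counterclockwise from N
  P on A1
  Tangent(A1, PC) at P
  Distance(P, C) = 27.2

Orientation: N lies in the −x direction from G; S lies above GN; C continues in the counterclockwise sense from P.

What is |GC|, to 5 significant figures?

62.342

G is at the origin; GN is horizontal with |GN| = 47.1 and N on the −x side, so N = (-47.100, 0.0000). A1 meets GN tangentially, so SN is at right angles to GN, so S = N + (0, 7.6) = (-47.100, 7.6000). On A1, N sits at bearing -90° from S; a 114° counterclockwise sweep puts P at bearing 24°, so P = S + 7.6·(cos 24°, sin 24°) = (-40.157, 10.691). Since A1 is tangent to PC there, SP ⟂ PC, so PC runs along (−sin 24°, cos 24°); with |PC| = 27.2, C = (-51.220, 35.540). Then |GC| = |C − G| = 62.342.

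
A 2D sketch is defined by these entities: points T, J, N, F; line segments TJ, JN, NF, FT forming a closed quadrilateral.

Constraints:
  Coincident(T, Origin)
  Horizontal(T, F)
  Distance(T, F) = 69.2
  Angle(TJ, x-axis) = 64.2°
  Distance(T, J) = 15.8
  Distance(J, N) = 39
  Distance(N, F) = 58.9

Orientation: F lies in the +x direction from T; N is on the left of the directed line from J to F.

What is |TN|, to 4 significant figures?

54.53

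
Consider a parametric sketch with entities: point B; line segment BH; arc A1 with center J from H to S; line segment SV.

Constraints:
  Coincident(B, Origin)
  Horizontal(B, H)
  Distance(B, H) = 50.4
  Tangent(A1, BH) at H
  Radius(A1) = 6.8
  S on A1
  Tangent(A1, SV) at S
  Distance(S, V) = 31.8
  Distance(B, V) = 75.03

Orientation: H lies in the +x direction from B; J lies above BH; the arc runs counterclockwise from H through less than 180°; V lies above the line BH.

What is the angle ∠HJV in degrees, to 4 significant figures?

150.8°

B is at the origin; BH is horizontal with |BH| = 50.4 and H on the +x side, so H = (50.40, 0.000). A1 meets BH tangentially, so JH is at right angles to BH, so J = H + (0, 6.8) = (50.40, 6.800). Since JS ⟂ SV (tangency), |JV| = √(6.8² + 31.8²) = 32.52 regardless of where S sits on A1. So V lies on both circle(B, 75.03) and circle(J, 32.52); the above-BH intersection is V = (66.27, 35.18). S is the foot of the tangent from V: S = (56.90, 4.796).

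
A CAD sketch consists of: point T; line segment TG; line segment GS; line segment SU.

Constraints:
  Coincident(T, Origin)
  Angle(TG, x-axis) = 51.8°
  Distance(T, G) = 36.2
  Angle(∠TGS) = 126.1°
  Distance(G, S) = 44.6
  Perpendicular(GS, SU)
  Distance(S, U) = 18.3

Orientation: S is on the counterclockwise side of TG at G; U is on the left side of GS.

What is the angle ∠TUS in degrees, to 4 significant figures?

99.43°

T is at the origin; TG runs at 51.8° with length 36.2, so G = 36.2·(cos 51.8°, sin 51.8°) = (22.39, 28.45). ∠TGS = 126.1°, so GS runs at 51.8° + (180° − 126.1°) = 105.7° from the x-axis; with |GS| = 44.6, S = G + 44.6·(cos 105.7°, sin 105.7°) = (10.32, 71.38). The perpendicularity gives SU at right angles to GS; with |SU| = 18.3 on the left of GS, U = S + 18.3·(-0.9627, -0.2706) = (-7.300, 66.43). Then cos ∠TUS = UT·US / (|UT||US|), giving 99.43°.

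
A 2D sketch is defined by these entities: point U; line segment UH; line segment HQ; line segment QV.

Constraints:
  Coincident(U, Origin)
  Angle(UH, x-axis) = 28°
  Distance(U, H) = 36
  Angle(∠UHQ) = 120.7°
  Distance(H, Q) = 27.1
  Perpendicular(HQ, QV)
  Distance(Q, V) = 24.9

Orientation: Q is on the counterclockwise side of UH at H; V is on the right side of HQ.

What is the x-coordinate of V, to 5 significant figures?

57.935

U is at the origin; UH runs at 28.0° with length 36.0, so H = 36.0·(cos 28.0°, sin 28.0°) = (31.786, 16.901). ∠UHQ = 120.7°, so HQ runs at 28.0° + (180° − 120.7°) = 87.300° from the x-axis; with |HQ| = 27.1, Q = H + 27.1·(cos 87.300°, sin 87.300°) = (33.063, 43.971). The perpendicularity gives QV at right angles to HQ; with |QV| = 24.9 on the right of HQ, V = Q + 24.9·(0.99889, -0.047106) = (57.935, 42.798). So V.x = 57.935.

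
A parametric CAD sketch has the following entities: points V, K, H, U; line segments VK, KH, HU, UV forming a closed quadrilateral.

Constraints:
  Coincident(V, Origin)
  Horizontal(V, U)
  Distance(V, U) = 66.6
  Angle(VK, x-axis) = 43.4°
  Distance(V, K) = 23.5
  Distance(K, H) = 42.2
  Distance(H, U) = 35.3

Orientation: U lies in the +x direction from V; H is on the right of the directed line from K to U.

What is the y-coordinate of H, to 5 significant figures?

-20.556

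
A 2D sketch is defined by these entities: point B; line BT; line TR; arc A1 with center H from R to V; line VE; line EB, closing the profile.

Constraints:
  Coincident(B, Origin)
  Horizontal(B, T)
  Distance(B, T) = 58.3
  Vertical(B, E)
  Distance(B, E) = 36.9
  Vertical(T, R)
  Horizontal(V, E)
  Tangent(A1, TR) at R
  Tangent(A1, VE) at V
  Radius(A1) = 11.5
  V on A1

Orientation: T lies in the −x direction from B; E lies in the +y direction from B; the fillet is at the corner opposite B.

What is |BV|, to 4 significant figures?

59.60

B is at the origin; B and T share the same y with |BT| = 58.3 and T on the −x side, so T = (-58.30, 0.000). BE is vertical with |BE| = 36.9 and E on the +y side, so E = (0.000, 36.90). The virtual corner opposite B is at (-58.30, 36.90). Tangency of A1 to TR means the radius HR is perpendicular to TR and A1 meets VE tangentially, so HV is at right angles to VE, with radius 11.5, so the center H sits 11.5 in from both sides at H = (-46.80, 25.40). That places the tangent points at R = (-58.30, 25.40) on TR and V = (-46.80, 36.90) on VE. Then |BV| = |V − B| = 59.60.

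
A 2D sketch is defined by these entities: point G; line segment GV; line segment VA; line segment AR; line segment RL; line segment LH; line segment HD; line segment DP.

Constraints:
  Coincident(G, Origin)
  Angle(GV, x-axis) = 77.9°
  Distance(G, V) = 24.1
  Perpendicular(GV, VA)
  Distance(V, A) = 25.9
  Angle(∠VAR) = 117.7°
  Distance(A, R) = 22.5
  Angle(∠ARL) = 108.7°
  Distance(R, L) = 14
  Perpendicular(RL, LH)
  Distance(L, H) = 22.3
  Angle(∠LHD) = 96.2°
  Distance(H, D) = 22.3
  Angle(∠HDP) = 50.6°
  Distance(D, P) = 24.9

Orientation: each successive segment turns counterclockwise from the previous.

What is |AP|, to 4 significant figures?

21.56

∠LHD = 96.2° gives HD at 115.3° from the x-axis; with |HD| = 22.3, D = (-17.88, 31.58). ∠HDP = 50.6° gives DP at -115.3° from the x-axis; with |DP| = 24.9, P = (-28.52, 9.071). Then |AP| = |P − A| = 21.56.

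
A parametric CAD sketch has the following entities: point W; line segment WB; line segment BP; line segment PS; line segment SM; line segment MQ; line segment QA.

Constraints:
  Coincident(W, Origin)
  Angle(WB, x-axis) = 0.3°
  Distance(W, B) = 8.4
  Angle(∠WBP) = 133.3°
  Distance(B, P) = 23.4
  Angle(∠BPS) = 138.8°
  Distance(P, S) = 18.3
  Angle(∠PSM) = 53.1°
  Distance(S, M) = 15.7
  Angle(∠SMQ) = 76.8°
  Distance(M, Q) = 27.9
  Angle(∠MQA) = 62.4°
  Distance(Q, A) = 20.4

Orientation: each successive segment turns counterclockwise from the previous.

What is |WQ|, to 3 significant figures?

33.8

∠PSM = 53.1° gives SM at -145° from the x-axis; with |SM| = 15.7, M = (12.1, 26.4). ∠SMQ = 76.8° gives MQ at -41.7° from the x-axis; with |MQ| = 27.9, Q = (32.9, 7.86). Then |WQ| = |Q − W| = 33.8.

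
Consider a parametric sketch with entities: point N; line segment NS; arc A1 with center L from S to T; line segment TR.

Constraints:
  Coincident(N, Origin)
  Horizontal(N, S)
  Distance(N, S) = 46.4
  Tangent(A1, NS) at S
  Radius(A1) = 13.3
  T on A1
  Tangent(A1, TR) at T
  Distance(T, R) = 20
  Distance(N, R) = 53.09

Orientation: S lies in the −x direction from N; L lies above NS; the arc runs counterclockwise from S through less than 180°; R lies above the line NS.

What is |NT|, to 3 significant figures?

37.6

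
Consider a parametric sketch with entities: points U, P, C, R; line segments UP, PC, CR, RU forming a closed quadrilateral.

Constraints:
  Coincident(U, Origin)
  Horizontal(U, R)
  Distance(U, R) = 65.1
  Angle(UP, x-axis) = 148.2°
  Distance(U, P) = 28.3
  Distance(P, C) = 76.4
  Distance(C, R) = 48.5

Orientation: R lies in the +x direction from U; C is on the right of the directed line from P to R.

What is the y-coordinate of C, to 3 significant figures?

-36.2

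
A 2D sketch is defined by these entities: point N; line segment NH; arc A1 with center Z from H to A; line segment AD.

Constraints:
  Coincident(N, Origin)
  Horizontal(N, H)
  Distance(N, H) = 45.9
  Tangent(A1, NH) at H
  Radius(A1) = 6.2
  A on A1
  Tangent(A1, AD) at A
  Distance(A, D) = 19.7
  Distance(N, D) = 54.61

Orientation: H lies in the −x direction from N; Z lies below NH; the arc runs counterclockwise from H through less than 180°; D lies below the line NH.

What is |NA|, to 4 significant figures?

52.50

Checks: |NH| = 45.90 ✓; ∠(ZH, HN) = 90.00° ✓; |ZH| = 6.200 ✓; |ZA| = 6.200 ✓; ∠(ZA, AD) = 90.00° ✓; |AD| = 19.70 ✓; |ND| = 54.61 ✓.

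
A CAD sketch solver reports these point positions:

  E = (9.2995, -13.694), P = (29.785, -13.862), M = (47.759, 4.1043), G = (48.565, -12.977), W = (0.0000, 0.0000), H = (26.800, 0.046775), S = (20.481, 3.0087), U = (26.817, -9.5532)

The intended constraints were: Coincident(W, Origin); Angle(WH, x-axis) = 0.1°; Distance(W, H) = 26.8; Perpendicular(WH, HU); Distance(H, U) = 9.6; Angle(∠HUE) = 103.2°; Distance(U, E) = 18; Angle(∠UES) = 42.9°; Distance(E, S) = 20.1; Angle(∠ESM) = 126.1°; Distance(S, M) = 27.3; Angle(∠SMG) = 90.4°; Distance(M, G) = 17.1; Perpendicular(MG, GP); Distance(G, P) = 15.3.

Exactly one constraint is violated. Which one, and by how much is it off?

Distance(G, P) = 15.3 — off by 3.50.

W = (0.00, 0.00) ✓; WH at 0.1000° ✓; |WH| = 26.80 ✓; ∠(WH, HU) = 90.00° ✓; |HU| = 9.600 ✓; ∠HUE = 103.2° ✓; |UE| = 18.00 ✓; ∠UES = 42.90° ✓; |ES| = 20.10 ✓; ∠ESM = 126.1° ✓; |SM| = 27.30 ✓; ∠SMG = 90.40° ✓; |MG| = 17.10 ✓; ∠(MG, GP) = 90.00° ✓; |GP| = 18.80 ✗.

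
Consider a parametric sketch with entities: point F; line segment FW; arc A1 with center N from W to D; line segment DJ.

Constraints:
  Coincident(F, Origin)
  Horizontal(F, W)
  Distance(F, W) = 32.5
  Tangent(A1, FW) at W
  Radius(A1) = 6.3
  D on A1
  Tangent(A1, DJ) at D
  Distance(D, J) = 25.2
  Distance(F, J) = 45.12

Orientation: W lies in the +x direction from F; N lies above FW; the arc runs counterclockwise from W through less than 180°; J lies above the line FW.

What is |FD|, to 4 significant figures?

39.38

Checks: |FW| = 32.50 ✓; |ND| = 6.300 ✓; ∠(ND, DJ) = 90.00° ✓; |DJ| = 25.20 ✓; |FJ| = 45.12 ✓.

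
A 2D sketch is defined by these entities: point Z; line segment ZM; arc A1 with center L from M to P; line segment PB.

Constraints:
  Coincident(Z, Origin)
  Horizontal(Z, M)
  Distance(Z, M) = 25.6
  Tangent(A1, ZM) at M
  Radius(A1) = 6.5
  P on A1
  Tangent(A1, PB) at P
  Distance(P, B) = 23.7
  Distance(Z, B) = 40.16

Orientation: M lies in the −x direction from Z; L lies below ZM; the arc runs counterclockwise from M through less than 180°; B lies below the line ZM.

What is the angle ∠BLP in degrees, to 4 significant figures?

74.66°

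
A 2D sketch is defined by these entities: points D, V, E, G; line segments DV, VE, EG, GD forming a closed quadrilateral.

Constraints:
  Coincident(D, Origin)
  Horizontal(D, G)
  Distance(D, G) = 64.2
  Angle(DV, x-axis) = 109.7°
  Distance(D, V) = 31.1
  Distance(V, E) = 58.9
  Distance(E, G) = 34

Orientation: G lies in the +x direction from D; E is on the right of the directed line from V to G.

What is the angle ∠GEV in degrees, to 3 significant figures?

117°

D is at the origin; D and G share the same y with |DG| = 64.2 and G in +x, so G = (64.2, 0). DV runs at 109.7° with |DV| = 31.1, so V = (-10.5, 29.3). E is determined by |VE| = 58.9 and |EG| = 34.0 together: it lies at the intersection of circle(V, 58.9) and circle(G, 34.0). With |VG| = 80.2, the foot of the radical line on VG is 54.5 from V and the perpendicular offset is √(58.9² − 54.5²) = 22.3. Taking the right-of-VG solution: E = (32.2, -11.4).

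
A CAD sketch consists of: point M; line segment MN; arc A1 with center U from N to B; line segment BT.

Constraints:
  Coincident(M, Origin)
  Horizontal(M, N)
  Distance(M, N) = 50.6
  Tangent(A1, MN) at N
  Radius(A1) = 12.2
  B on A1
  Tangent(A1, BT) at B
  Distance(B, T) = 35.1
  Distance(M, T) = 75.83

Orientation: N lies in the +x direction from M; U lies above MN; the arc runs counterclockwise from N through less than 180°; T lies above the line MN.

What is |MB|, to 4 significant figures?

64.19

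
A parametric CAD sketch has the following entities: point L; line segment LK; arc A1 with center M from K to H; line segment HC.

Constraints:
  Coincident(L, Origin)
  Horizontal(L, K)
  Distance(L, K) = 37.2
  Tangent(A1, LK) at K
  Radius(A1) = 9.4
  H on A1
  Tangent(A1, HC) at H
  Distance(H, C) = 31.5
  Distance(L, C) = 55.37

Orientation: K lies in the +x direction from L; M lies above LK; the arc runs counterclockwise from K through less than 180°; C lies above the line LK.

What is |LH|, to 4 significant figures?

47.74

Checks: L = (0.00, 0.00) ✓; L.y = 0.00, K.y = 0.00 ✓; |MH| = 9.400 ✓; ∠(MH, HC) = 90.00° ✓; |HC| = 31.50 ✓; |LC| = 55.37 ✓.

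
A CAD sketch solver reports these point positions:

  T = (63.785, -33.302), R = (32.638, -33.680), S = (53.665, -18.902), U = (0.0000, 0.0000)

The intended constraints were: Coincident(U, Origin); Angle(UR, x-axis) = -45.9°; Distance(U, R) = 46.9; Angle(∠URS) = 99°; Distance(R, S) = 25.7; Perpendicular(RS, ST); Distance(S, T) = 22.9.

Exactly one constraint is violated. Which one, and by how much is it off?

Distance(S, T) = 22.9 — off by 5.30.

U = (0.00, 0.00) ✓; UR at -45.90° ✓; |UR| = 46.90 ✓; ∠URS = 99.00° ✓; |RS| = 25.70 ✓; ∠(RS, ST) = 90.00° ✓; |ST| = 17.60 ✗.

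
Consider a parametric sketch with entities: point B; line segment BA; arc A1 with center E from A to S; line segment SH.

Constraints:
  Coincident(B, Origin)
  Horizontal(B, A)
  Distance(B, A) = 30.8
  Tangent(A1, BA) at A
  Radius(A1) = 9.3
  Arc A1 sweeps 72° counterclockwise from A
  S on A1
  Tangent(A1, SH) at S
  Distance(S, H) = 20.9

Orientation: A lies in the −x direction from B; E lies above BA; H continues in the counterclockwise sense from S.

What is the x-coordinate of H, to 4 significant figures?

-15.50

B is at the origin; BA is horizontal with |BA| = 30.8 and A on the −x side, so A = (-30.80, 0.000). Since A1 is tangent to BA there, EA ⟂ BA, so E = A + (0, 9.3) = (-30.80, 9.300). On A1, A sits at bearing -90° from E; a 72° counterclockwise sweep puts S at bearing -18°, so S = E + 9.3·(cos -18°, sin -18°) = (-21.96, 6.426). Since A1 is tangent to SH there, ES ⟂ SH, so SH runs along (−sin -18°, cos -18°); with |SH| = 20.9, H = (-15.50, 26.30). So H.x = -15.50.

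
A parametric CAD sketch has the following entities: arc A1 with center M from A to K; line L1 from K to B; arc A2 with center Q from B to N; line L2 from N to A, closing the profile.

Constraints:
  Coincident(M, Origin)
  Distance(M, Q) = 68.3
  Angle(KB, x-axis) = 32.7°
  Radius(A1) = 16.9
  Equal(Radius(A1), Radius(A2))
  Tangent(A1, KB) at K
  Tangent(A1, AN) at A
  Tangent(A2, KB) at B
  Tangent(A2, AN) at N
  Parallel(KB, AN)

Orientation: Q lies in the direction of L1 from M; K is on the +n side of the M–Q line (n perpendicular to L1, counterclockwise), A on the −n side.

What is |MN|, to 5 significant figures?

70.360

Tangency of A1 to both parallel lines with radius 16.9 puts K and A at M ± 16.9·n: K = (-9.1301, 14.222), A = (9.1301, -14.222). Equal radii place B and N the same way about Q: B = Q + 16.9·n = (48.345, 51.120), N = Q − 16.9·n = (66.605, 22.677). Then |MN| = |N − M| = 70.360.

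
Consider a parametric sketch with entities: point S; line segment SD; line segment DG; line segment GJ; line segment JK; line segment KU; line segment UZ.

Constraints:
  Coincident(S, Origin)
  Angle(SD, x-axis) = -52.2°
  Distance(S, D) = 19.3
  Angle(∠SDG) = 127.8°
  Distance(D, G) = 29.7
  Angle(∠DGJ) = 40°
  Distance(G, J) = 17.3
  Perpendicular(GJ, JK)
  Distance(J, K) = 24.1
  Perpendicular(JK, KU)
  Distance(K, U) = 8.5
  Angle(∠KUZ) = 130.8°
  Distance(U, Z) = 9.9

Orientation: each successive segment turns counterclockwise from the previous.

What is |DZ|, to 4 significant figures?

20.57

S is at the origin; SD runs at -52.2° with length 19.3, so D = (11.83, -15.25). ∠SDG = 127.8° gives DG at 0.000° from the x-axis; with |DG| = 29.7, G = (41.53, -15.25). ∠DGJ = 40.0° gives GJ at 140.0° from the x-axis; with |GJ| = 17.3, J = (28.28, -4.130). GJ is perpendicular to JK, so JK runs at -130.0°; with |JK| = 24.1, K = (12.79, -22.59). JK ⟂ KU, so KU runs at -40.00°; with |KU| = 8.5, U = (19.30, -28.06). ∠KUZ = 130.8° gives UZ at 9.200° from the x-axis; with |UZ| = 9.9, Z = (29.07, -26.47). Then |DZ| = |Z − D| = 20.57.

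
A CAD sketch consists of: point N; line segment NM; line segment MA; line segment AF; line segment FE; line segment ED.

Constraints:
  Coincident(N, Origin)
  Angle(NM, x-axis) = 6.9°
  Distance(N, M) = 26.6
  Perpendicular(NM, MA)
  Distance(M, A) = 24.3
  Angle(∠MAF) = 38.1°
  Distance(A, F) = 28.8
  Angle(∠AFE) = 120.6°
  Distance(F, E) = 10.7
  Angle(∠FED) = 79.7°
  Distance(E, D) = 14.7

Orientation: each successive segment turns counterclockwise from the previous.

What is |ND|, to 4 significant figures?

25.24

N is at the origin; NM runs at 6.9° with length 26.6, so M = (26.41, 3.196). NM is perpendicular to MA, so MA runs at 96.90°; with |MA| = 24.3, A = (23.49, 27.32). ∠MAF = 38.1° gives AF at -121.2° from the x-axis; with |AF| = 28.8, F = (8.569, 2.685). ∠AFE = 120.6° gives FE at -61.80° from the x-axis; with |FE| = 10.7, E = (13.63, -6.745). ∠FED = 79.7° gives ED at 38.50° from the x-axis; with |ED| = 14.7, D = (25.13, 2.406). Then |ND| = |D − N| = 25.24.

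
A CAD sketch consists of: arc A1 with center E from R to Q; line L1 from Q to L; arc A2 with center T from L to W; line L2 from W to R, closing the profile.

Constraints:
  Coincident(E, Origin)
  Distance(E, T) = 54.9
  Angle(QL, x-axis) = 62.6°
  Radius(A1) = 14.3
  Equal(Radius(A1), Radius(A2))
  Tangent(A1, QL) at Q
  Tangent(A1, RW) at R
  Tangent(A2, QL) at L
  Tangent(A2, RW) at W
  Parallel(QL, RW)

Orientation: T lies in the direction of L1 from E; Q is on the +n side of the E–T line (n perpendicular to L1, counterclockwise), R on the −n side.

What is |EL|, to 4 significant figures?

56.73

Tangency of A1 to both parallel lines with radius 14.3 puts Q and R at E ± 14.3·n: Q = (-12.70, 6.581), R = (12.70, -6.581). Equal radii place L and W the same way about T: L = T + 14.3·n = (12.57, 55.32), W = T − 14.3·n = (37.96, 42.16). Then |EL| = |L − E| = 56.73.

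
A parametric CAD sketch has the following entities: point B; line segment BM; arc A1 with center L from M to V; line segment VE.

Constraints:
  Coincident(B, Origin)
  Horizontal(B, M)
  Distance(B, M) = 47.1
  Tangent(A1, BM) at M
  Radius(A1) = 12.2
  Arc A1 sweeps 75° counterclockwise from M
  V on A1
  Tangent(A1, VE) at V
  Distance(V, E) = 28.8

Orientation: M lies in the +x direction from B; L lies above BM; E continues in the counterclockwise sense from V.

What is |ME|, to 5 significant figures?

41.579

B is at the origin; BM is horizontal with |BM| = 47.1 and M on the +x side, so M = (47.100, 0.0000). Since A1 is tangent to BM there, LM ⟂ BM, so L = M + (0, 12.2) = (47.100, 12.200). On A1, M sits at bearing -90° from L; a 75° counterclockwise sweep puts V at bearing -15°, so V = L + 12.2·(cos -15°, sin -15°) = (58.884, 9.0424). A1 meets VE tangentially, so LV is at right angles to VE, so VE runs along (−sin -15°, cos -15°); with |VE| = 28.8, E = (66.338, 36.861). Then |ME| = |E − M| = 41.579.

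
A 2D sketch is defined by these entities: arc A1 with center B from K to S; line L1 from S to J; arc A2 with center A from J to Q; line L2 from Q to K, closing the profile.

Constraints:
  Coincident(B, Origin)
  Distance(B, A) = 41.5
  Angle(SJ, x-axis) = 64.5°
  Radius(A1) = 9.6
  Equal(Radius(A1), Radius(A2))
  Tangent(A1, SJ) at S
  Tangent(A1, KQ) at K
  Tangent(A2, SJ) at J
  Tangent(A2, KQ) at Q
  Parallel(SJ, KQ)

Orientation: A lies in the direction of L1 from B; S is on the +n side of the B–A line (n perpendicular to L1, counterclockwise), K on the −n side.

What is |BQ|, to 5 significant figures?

42.596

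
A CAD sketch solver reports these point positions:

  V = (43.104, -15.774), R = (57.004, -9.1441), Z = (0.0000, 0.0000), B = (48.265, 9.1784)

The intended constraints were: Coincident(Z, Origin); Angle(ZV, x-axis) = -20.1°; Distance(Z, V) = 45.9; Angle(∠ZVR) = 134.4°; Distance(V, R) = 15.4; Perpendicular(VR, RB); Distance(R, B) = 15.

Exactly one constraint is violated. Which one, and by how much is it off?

Distance(R, B) = 15 — off by 5.30.

Z = (0.00, 0.00) ✓; ZV at -20.10° ✓; |ZV| = 45.90 ✓; ∠ZVR = 134.4° ✓; |VR| = 15.40 ✓; ∠(VR, RB) = 90.00° ✓; |RB| = 20.30 ✗.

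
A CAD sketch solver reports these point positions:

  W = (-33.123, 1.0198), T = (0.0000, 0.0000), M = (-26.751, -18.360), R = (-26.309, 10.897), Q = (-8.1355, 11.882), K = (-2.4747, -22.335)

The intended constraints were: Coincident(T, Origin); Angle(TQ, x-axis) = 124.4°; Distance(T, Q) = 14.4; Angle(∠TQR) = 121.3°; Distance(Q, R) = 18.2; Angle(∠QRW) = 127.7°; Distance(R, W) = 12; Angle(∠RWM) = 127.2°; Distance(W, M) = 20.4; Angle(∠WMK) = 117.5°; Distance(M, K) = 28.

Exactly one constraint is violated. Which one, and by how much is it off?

Distance(M, K) = 28 — off by 3.40.

T = (0.00, 0.00) ✓; TQ at 124.4° ✓; |TQ| = 14.40 ✓; ∠TQR = 121.3° ✓; |QR| = 18.20 ✓; ∠QRW = 127.7° ✓; |RW| = 12.00 ✓; ∠RWM = 127.2° ✓; |WM| = 20.40 ✓; ∠WMK = 117.5° ✓; |MK| = 24.60 ✗.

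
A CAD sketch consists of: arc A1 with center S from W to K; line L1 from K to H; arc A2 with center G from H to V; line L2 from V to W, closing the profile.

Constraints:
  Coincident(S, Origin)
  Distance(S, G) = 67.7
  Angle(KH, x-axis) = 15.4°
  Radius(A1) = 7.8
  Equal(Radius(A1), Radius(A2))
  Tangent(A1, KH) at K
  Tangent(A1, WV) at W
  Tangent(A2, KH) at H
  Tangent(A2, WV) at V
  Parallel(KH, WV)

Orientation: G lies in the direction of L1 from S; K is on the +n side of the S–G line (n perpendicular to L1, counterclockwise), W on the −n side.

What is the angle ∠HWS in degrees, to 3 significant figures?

77.0°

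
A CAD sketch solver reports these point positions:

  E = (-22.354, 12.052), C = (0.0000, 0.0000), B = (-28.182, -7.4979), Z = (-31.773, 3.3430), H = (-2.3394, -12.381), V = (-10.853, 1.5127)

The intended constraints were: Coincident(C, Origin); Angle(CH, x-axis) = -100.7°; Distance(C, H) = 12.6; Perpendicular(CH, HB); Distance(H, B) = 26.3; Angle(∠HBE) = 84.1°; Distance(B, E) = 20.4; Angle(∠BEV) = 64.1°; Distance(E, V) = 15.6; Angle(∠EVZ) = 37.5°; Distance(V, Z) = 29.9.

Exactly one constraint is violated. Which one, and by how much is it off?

Distance(V, Z) = 29.9 — off by 8.90.

C = (0.00, 0.00) ✓; CH at -100.7° ✓; |CH| = 12.60 ✓; ∠(CH, HB) = 90.00° ✓; |HB| = 26.30 ✓; ∠HBE = 84.10° ✓; |BE| = 20.40 ✓; ∠BEV = 64.10° ✓; |EV| = 15.60 ✓; ∠EVZ = 37.50° ✓; |VZ| = 21.00 ✗.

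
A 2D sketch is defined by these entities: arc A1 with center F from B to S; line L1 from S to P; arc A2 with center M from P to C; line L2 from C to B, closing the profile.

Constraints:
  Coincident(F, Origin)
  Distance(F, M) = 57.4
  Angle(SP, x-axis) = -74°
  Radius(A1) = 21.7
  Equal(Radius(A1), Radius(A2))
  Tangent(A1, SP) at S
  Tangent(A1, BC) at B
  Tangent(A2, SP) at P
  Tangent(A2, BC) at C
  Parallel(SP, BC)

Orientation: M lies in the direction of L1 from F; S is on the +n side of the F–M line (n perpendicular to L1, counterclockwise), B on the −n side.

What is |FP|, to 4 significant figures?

61.36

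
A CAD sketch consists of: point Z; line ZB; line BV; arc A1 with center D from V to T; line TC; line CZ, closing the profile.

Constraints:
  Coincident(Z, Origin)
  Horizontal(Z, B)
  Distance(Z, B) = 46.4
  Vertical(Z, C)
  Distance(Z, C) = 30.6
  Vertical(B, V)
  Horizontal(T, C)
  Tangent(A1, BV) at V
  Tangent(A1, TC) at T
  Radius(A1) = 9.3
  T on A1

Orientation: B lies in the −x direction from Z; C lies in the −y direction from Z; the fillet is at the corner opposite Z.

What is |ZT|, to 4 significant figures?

48.09

Z is at the origin; ZB is horizontal with |ZB| = 46.4 and B on the −x side, so B = (-46.40, 0.000). Z and C share the same x with |ZC| = 30.6 and C on the −y side, so C = (0.000, -30.60). The virtual corner opposite Z is at (-46.40, -30.60). A1 meets BV tangentially, so DV is at right angles to BV and A1 meets TC tangentially, so DT is at right angles to TC, with radius 9.3, so the center D sits 9.3 in from both sides at D = (-37.10, -21.30). That places the tangent points at V = (-46.40, -21.30) on BV and T = (-37.10, -30.60) on TC. Then |ZT| = |T − Z| = 48.09.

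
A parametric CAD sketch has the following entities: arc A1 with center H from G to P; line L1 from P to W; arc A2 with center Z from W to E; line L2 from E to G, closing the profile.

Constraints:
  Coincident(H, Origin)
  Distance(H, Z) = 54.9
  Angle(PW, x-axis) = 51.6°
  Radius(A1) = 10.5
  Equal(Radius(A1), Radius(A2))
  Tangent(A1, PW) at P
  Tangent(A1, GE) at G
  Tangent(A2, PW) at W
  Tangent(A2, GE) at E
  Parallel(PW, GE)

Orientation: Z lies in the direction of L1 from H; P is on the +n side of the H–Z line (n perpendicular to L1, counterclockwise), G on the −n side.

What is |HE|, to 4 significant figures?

55.90

Tangency of A1 to both parallel lines with radius 10.5 puts P and G at H ± 10.5·n: P = (-8.229, 6.522), G = (8.229, -6.522). Equal radii place W and E the same way about Z: W = Z + 10.5·n = (25.87, 49.55), E = Z − 10.5·n = (42.33, 36.50). Then |HE| = |E − H| = 55.90.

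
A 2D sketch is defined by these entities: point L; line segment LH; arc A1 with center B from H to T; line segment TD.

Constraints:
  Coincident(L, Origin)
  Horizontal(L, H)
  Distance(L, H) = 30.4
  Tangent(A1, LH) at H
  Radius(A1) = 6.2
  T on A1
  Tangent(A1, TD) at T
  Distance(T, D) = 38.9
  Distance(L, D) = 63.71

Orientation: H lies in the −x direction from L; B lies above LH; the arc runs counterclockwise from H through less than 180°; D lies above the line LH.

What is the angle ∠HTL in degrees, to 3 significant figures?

95.4°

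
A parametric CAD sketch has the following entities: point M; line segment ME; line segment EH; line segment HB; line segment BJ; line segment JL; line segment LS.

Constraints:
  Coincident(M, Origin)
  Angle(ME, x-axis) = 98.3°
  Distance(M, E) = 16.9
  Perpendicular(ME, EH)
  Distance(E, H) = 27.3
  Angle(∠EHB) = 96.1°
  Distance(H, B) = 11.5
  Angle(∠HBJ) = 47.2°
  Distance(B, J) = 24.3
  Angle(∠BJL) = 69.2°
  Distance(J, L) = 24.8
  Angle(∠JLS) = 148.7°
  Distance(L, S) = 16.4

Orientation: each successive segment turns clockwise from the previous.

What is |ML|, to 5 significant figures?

44.800

∠HBJ = 47.2° gives BJ at 151.60° from the x-axis; with |BJ| = 24.3, J = (6.0589, 21.083). ∠BJL = 69.2° gives JL at 40.800° from the x-axis; with |JL| = 24.8, L = (24.832, 37.288). Then |ML| = |L − M| = 44.800.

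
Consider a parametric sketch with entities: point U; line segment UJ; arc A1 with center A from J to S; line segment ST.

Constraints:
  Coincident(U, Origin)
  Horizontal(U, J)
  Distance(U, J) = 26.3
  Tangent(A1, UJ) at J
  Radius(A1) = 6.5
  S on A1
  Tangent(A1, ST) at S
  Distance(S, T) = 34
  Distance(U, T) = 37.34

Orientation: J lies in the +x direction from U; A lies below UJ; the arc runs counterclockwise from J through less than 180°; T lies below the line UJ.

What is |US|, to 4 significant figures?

20.64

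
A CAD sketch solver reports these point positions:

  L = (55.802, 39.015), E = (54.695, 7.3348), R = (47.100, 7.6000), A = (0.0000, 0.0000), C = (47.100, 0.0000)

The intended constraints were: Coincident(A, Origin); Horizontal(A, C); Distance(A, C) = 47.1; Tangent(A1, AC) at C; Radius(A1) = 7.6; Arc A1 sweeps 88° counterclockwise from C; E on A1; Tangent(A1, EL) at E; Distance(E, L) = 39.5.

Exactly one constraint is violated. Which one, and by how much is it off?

Distance(E, L) = 39.5 — off by 7.80.

A = (0.00, 0.00) ✓; A.y = 0.00, C.y = 0.00 ✓; |AC| = 47.10 ✓; ∠(RC, CA) = 90.00° ✓; |RC| = 7.600 ✓; bearing(R→E) − bearing(R→C) = 88.00° ✓; |RE| = 7.600 ✓; ∠(RE, EL) = 90.00° ✓; |EL| = 31.70 ✗.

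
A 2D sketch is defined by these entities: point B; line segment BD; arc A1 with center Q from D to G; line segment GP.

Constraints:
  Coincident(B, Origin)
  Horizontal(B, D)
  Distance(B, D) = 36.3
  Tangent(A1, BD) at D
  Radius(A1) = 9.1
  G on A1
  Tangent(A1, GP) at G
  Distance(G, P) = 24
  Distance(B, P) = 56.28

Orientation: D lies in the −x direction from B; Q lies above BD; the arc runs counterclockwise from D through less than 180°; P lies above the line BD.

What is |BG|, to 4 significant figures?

33.20

Checks: |QG| = 9.100 ✓; ∠(QG, GP) = 90.00° ✓; |GP| = 24.00 ✓; |BP| = 56.28 ✓.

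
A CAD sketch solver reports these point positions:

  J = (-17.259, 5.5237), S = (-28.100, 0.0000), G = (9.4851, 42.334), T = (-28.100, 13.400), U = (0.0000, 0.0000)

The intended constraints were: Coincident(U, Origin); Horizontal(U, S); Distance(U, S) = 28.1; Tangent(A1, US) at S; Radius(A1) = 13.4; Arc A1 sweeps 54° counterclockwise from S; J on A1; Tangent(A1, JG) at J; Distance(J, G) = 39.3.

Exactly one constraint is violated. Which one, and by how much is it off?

Distance(J, G) = 39.3 — off by 6.20.

U = (0.00, 0.00) ✓; U.y = 0.00, S.y = 0.00 ✓; |US| = 28.10 ✓; ∠(TS, SU) = 90.00° ✓; |TS| = 13.40 ✓; bearing(T→J) − bearing(T→S) = 54.00° ✓; |TJ| = 13.40 ✓; ∠(TJ, JG) = 90.00° ✓; |JG| = 45.50 ✗.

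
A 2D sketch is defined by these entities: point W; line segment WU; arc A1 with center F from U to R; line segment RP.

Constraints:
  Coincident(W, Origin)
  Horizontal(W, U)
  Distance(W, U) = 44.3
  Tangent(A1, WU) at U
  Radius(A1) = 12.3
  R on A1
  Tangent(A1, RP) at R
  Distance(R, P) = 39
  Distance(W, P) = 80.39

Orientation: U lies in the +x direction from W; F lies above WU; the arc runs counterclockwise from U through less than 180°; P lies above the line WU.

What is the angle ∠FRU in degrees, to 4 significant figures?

51.18°

Checks: |FU| = 12.30 ✓; |FR| = 12.30 ✓; ∠(FR, RP) = 90.00° ✓; |RP| = 39.00 ✓; |WP| = 80.39 ✓.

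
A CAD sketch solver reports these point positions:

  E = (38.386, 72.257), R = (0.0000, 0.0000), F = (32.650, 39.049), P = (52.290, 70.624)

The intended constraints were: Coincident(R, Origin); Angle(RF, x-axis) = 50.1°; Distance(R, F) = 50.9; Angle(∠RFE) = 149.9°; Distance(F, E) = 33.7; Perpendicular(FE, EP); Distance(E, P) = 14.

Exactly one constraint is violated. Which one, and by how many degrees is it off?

Perpendicular(FE, EP) — off by 3.10°.

R = (0.00, 0.00) ✓; RF at 50.10° ✓; |RF| = 50.90 ✓; ∠RFE = 149.9° ✓; |FE| = 33.70 ✓; ∠(FE, EP) = 86.90° ✗; |EP| = 14.00 ✓.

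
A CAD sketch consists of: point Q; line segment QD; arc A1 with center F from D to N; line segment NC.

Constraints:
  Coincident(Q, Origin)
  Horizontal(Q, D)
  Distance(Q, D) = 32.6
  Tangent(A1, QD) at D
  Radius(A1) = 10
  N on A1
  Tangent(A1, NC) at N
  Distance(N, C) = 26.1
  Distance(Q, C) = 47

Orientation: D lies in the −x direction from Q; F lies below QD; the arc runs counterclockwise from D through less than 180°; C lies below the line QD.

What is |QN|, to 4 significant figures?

43.90

Q is at the origin; QD is horizontal with |QD| = 32.6 and D on the −x side, so D = (-32.60, 0.000). Since A1 is tangent to QD there, FD ⟂ QD, so F = D + (0, -10) = (-32.60, -10.00). Since FN ⟂ NC (tangency), |FC| = √(10.0² + 26.1²) = 27.95 regardless of where N sits on A1. So C lies on both circle(Q, 47.0) and circle(F, 27.95); the below-QD intersection is C = (-28.20, -37.60). N is the foot of the tangent from C: N = (-41.26, -15.00).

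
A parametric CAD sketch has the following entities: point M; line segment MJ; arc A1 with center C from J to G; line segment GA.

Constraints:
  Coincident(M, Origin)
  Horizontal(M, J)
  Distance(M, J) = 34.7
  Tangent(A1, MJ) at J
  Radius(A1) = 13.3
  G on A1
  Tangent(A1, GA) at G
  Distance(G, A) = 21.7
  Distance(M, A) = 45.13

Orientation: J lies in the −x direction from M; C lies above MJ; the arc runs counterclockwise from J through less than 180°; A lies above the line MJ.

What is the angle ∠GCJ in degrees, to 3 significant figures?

101°

M is at the origin; M and J share the same y with |MJ| = 34.7 and J on the −x side, so J = (-34.7, 0.00). Since A1 is tangent to MJ there, CJ ⟂ MJ, so C = J + (0, 13.3) = (-34.7, 13.3). Since CG ⟂ GA (tangency), |CA| = √(13.3² + 21.7²) = 25.5 regardless of where G sits on A1. So A lies on both circle(M, 45.13) and circle(C, 25.5); the above-MJ intersection is A = (-25.7, 37.1). G is the foot of the tangent from A: G = (-21.6, 15.8).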